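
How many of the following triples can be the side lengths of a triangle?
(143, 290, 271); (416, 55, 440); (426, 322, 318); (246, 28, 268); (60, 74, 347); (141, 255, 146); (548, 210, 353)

6

(143,271,290): 143+271 > 290 → valid
(55,416,440): 55+416 > 440 → valid
(318,322,426): 318+322 > 426 → valid
(28,246,268): 28+246 > 268 → valid
(60,74,347): 60+74 ≤ 347 → not valid
(141,146,255): 141+146 > 255 → valid
(210,353,548): 210+353 > 548 → valid
6 of the 7 triples form a triangle.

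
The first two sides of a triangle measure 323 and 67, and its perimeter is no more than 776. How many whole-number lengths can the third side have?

Triangle inequality: 256 < x < 390. Perimeter ≤ 776 gives x ≤ 776 − 323 − 67 = 386.
So 256 < x ≤ 386; integers 257 through 386: 130 values.

130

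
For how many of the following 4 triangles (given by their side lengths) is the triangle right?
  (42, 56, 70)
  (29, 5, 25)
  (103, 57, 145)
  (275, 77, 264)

2

(42,56,70): 42²+56² = 4900 = 70² → right
(29,5,25): 5²+25² = 650 < 841 = 29² → obtuse
(103,57,145): 57²+103² = 13858 < 21025 = 145² → obtuse
(275,77,264): 77²+264² = 75625 = 275² → right
2 of the 4 are right.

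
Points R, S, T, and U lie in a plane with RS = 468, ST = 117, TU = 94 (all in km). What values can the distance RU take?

The maximum is all hops collinear in one direction: 468 + 117 + 94 = 679.
The longest hop is 468; the others sum to 211. Folding the others back against it leaves at least 468 − 211 = 257.

257 ≤ RU ≤ 679 km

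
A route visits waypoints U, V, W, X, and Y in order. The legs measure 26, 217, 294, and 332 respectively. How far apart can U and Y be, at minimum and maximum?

0 ≤ UY ≤ 869

The maximum is all hops collinear in one direction: 26 + 217 + 294 + 332 = 869.
The longest hop is 332; the others sum to 537. Since 332 ≤ 537, the path can fold back on itself completely, so the minimum distance is 0.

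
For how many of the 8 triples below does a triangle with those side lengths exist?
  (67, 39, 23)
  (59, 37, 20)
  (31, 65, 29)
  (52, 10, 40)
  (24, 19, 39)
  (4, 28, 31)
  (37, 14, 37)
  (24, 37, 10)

(23,39,67): 23+39 ≤ 67 → not valid
(20,37,59): 20+37 ≤ 59 → not valid
(29,31,65): 29+31 ≤ 65 → not valid
(10,40,52): 10+40 ≤ 52 → not valid
(19,24,39): 19+24 > 39 → valid
(4,28,31): 4+28 > 31 → valid
(14,37,37): 14+37 > 37 → valid
(10,24,37): 10+24 ≤ 37 → not valid
3 of the 8 triples form a triangle.

3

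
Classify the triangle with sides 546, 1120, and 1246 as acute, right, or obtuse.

Compare the square of the longest side to the sum of squares of the other two: 546² + 1120² = 1552516 = 1246².

right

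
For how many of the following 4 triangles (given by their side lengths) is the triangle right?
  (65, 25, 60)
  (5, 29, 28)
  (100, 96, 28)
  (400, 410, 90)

(65,25,60): 25²+60² = 4225 = 65² → right
(5,29,28): 5²+28² = 809 < 841 = 29² → obtuse
(100,96,28): 28²+96² = 10000 = 100² → right
(400,410,90): 90²+400² = 168100 = 410² → right
3 of the 4 are right.

3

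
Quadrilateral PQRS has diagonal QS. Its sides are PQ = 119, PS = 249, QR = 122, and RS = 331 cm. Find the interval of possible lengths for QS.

From triangle PQS: |119 − 249| < QS < 119 + 249, i.e. 130 < QS < 368.
From triangle RQS: 209 < QS < 453.
Both must hold, so QS lies in the intersection.

209 < QS < 368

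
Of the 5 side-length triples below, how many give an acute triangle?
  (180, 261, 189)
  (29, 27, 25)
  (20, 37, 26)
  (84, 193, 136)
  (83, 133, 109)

(180,261,189): 180²+189² = 68121 = 261² → right
(29,27,25): 25²+27² = 1354 > 841 = 29² → acute
(20,37,26): 20²+26² = 1076 < 1369 = 37² → obtuse
(84,193,136): 84²+136² = 25552 < 37249 = 193² → obtuse
(83,133,109): 83²+109² = 18770 > 17689 = 133² → acute
2 of the 5 are acute.

2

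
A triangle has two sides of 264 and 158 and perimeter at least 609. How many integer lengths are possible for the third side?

Triangle inequality: 106 < x < 422. Perimeter ≥ 609 gives x ≥ 609 − 264 − 158 = 187.
So 187 ≤ x < 422; integers 187 through 421: 235 values.

235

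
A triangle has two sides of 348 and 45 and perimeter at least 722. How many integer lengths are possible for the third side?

Triangle inequality: 303 < x < 393. Perimeter ≥ 722 gives x ≥ 722 − 348 − 45 = 329.
So 329 ≤ x < 393; integers 329 through 392: 64 values.

64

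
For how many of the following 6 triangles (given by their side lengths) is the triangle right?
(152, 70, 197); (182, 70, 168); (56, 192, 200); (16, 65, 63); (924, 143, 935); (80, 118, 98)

(152,70,197): 70²+152² = 28004 < 38809 = 197² → obtuse
(182,70,168): 70²+168² = 33124 = 182² → right
(56,192,200): 56²+192² = 40000 = 200² → right
(16,65,63): 16²+63² = 4225 = 65² → right
(924,143,935): 143²+924² = 874225 = 935² → right
(80,118,98): 80²+98² = 16004 > 13924 = 118² → acute
4 of the 6 are right.

4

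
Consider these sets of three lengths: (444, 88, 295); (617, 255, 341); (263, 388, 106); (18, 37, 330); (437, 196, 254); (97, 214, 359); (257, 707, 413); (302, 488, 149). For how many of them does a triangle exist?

(88,295,444): 88+295 ≤ 444 → not valid
(255,341,617): 255+341 ≤ 617 → not valid
(106,263,388): 106+263 ≤ 388 → not valid
(18,37,330): 18+37 ≤ 330 → not valid
(196,254,437): 196+254 > 437 → valid
(97,214,359): 97+214 ≤ 359 → not valid
(257,413,707): 257+413 ≤ 707 → not valid
(149,302,488): 149+302 ≤ 488 → not valid
1 of the 8 triples forms a triangle.

1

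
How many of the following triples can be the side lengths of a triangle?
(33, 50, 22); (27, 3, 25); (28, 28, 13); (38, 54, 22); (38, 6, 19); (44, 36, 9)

5

(22,33,50): 22+33 > 50 → valid
(3,25,27): 3+25 > 27 → valid
(13,28,28): 13+28 > 28 → valid
(22,38,54): 22+38 > 54 → valid
(6,19,38): 6+19 ≤ 38 → not valid
(9,36,44): 9+36 > 44 → valid
5 of the 6 triples form a triangle.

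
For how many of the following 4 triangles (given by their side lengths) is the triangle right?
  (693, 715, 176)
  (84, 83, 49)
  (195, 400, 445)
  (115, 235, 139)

2

(693,715,176): 176²+693² = 511225 = 715² → right
(84,83,49): 49²+83² = 9290 > 7056 = 84² → acute
(195,400,445): 195²+400² = 198025 = 445² → right
(115,235,139): 115²+139² = 32546 < 55225 = 235² → obtuse
2 of the 4 are right.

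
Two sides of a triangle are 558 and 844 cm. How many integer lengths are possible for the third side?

The third side lies in the open interval (286, 1402).
Integers from 287 to 1401 inclusive: 1401 − 287 + 1 = 1115.

1115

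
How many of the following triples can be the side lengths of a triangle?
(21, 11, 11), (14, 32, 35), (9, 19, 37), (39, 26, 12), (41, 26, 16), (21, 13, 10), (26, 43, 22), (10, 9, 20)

5

(11,11,21): 11+11 > 21 → valid
(14,32,35): 14+32 > 35 → valid
(9,19,37): 9+19 ≤ 37 → not valid
(12,26,39): 12+26 ≤ 39 → not valid
(16,26,41): 16+26 > 41 → valid
(10,13,21): 10+13 > 21 → valid
(22,26,43): 22+26 > 43 → valid
(9,10,20): 9+10 ≤ 20 → not valid
5 of the 8 triples form a triangle.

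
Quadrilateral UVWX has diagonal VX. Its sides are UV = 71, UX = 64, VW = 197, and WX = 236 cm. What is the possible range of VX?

39 < VX < 135

From triangle UVX: |71 − 64| < VX < 71 + 64, i.e. 7 < VX < 135.
From triangle WVX: 39 < VX < 433.
Both must hold, so VX lies in the intersection.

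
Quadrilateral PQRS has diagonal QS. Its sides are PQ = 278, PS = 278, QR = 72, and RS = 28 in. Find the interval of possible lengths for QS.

44 < QS < 100

From triangle PQS: |278 − 278| < QS < 278 + 278, i.e. 0 < QS < 556.
From triangle RQS: 44 < QS < 100.
Both must hold, so QS lies in the intersection.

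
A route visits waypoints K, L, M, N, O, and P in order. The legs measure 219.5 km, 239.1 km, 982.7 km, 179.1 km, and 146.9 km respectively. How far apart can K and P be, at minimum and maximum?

198.1 ≤ KP ≤ 1767.3 km

The maximum is all hops collinear in one direction: 219.5 + 239.1 + 982.7 + 179.1 + 146.9 = 1767.3.
The longest hop is 982.7; the others sum to 784.6. Folding the others back against it leaves at least 982.7 − 784.6 = 198.1.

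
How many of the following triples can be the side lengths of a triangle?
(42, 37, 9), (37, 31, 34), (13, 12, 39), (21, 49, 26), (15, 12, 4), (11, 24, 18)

4

(9,37,42): 9+37 > 42 → valid
(31,34,37): 31+34 > 37 → valid
(12,13,39): 12+13 ≤ 39 → not valid
(21,26,49): 21+26 ≤ 49 → not valid
(4,12,15): 4+12 > 15 → valid
(11,18,24): 11+18 > 24 → valid
4 of the 6 triples form a triangle.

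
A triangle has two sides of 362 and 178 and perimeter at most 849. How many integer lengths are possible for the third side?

125

Triangle inequality: 184 < x < 540. Perimeter ≤ 849 gives x ≤ 849 − 362 − 178 = 309.
So 184 < x ≤ 309; integers 185 through 309: 125 values.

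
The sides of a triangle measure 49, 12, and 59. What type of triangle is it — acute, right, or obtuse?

obtuse

Compare the square of the longest side to the sum of squares of the other two: 12² + 49² = 2545 < 3481 = 59².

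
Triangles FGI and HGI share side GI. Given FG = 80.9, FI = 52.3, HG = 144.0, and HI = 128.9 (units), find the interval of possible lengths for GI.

From triangle FGI: |80.9 − 52.3| < GI < 80.9 + 52.3, i.e. 28.6 < GI < 133.2.
From triangle HGI: 15.1 < GI < 272.9.
Both must hold, so GI lies in the intersection.

28.6 < GI < 133.2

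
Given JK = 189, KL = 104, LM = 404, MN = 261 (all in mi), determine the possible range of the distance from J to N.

The maximum is all hops collinear in one direction: 189 + 104 + 404 + 261 = 958.
The longest hop is 404; the others sum to 554. Since 404 ≤ 554, the path can fold back on itself completely, so the minimum distance is 0.

0 ≤ JN ≤ 958 mi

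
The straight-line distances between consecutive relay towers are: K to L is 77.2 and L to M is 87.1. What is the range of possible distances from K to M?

9.9 ≤ KM ≤ 164.3

By the triangle inequality, |77.2 − 87.1| ≤ KM ≤ 77.2 + 87.1.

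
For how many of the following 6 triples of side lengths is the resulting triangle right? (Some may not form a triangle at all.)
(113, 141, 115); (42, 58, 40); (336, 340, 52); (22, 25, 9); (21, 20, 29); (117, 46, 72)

(113,141,115): 113²+115² = 25994 > 19881 = 141² → acute
(42,58,40): 40²+42² = 3364 = 58² → right
(336,340,52): 52²+336² = 115600 = 340² → right
(22,25,9): 9²+22² = 565 < 625 = 25² → obtuse
(21,20,29): 20²+21² = 841 = 29² → right
(117,46,72): 46²+72² = 7300 < 13689 = 117² → obtuse
3 of the 6 are right.

3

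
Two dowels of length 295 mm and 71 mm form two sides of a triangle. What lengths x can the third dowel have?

224 < x < 366 (mm)

By the triangle inequality, x must be less than 295 + 71 = 366 and greater than |295 − 71| = 224.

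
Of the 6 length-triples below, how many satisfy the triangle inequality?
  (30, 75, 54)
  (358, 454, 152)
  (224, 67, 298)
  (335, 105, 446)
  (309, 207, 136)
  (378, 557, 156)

(30,54,75): 30+54 > 75 → valid
(152,358,454): 152+358 > 454 → valid
(67,224,298): 67+224 ≤ 298 → not valid
(105,335,446): 105+335 ≤ 446 → not valid
(136,207,309): 136+207 > 309 → valid
(156,378,557): 156+378 ≤ 557 → not valid
3 of the 6 triples form a triangle.

3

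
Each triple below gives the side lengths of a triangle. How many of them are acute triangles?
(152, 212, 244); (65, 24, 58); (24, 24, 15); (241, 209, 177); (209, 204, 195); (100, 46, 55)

(152,212,244): 152²+212² = 68048 > 59536 = 244² → acute
(65,24,58): 24²+58² = 3940 < 4225 = 65² → obtuse
(24,24,15): 15²+24² = 801 > 576 = 24² → acute
(241,209,177): 177²+209² = 75010 > 58081 = 241² → acute
(209,204,195): 195²+204² = 79641 > 43681 = 209² → acute
(100,46,55): 46²+55² = 5141 < 10000 = 100² → obtuse
4 of the 6 are acute.

4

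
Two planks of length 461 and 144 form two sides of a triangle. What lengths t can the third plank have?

By the triangle inequality, t must be less than 461 + 144 = 605 and greater than |461 − 144| = 317.

317 < t < 605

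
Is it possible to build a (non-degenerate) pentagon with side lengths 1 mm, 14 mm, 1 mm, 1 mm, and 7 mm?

For a pentagon, each side must be shorter than the sum of the others.
Here the longest side is 14, but the remaining 4 sides sum to only 10.

No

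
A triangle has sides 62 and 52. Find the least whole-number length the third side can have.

11

The third side must be strictly greater than |62 − 52| = 10.
The smallest integer above 10 is 11.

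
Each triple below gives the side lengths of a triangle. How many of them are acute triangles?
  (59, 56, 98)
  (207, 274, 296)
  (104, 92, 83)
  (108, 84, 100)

(59,56,98): 56²+59² = 6617 < 9604 = 98² → obtuse
(207,274,296): 207²+274² = 117925 > 87616 = 296² → acute
(104,92,83): 83²+92² = 15353 > 10816 = 104² → acute
(108,84,100): 84²+100² = 17056 > 11664 = 108² → acute
3 of the 4 are acute.

3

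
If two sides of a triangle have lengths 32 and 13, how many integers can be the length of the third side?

The third side lies in the open interval (19, 45).
Integers from 20 to 44 inclusive: 44 − 20 + 1 = 25.

25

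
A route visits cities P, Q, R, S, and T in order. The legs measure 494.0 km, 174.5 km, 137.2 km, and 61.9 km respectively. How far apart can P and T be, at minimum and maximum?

The maximum is all hops collinear in one direction: 494.0 + 174.5 + 137.2 + 61.9 = 867.6.
The longest hop is 494.0; the others sum to 373.6. Folding the others back against it leaves at least 494.0 − 373.6 = 120.4.

120.4 ≤ PT ≤ 867.6 km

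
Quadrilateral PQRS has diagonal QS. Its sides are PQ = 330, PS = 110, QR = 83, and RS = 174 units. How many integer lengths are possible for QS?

From triangle PQS: 220 < QS < 440.
From triangle RQS: 91 < QS < 257.
Intersection: 220 < QS < 257, so integers 221 through 256: 36 values.

36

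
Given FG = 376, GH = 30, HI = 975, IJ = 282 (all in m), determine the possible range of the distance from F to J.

The maximum is all hops collinear in one direction: 376 + 30 + 975 + 282 = 1663.
The longest hop is 975; the others sum to 688. Folding the others back against it leaves at least 975 − 688 = 287.

287 ≤ FJ ≤ 1663 m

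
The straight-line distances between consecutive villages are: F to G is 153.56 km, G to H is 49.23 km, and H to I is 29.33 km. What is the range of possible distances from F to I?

The maximum is all hops collinear in one direction: 153.56 + 49.23 + 29.33 = 232.12.
The longest hop is 153.56; the others sum to 78.56. Folding the others back against it leaves at least 153.56 − 78.56 = 75.00.

75.00 ≤ FI ≤ 232.12 km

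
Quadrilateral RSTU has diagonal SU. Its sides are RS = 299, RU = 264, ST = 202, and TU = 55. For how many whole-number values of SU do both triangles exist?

From triangle RSU: 35 < SU < 563.
From triangle TSU: 147 < SU < 257.
Intersection: 147 < SU < 257, so integers 148 through 256: 109 values.

109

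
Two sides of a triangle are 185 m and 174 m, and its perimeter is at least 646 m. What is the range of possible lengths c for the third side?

Triangle inequality alone gives 11 < c < 359.
The perimeter condition gives c ≥ 646 − 185 − 174 = 287.
Intersecting the two: 287 ≤ c < 359.

287 ≤ c < 359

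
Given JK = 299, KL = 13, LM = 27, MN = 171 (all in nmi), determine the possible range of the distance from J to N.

The maximum is all hops collinear in one direction: 299 + 13 + 27 + 171 = 510.
The longest hop is 299; the others sum to 211. Folding the others back against it leaves at least 299 − 211 = 88.

88 ≤ JN ≤ 510 nmi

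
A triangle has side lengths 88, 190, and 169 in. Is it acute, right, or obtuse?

acute

Compare the square of the longest side to the sum of squares of the other two: 88² + 169² = 36305 > 36100 = 190².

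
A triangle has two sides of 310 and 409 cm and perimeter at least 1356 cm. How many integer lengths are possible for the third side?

Triangle inequality: 99 < x < 719. Perimeter ≥ 1356 gives x ≥ 1356 − 310 − 409 = 637.
So 637 ≤ x < 719; integers 637 through 718: 82 values.

82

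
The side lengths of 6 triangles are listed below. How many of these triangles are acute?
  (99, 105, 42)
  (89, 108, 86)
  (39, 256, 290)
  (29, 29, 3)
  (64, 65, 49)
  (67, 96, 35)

(99,105,42): 42²+99² = 11565 > 11025 = 105² → acute
(89,108,86): 86²+89² = 15317 > 11664 = 108² → acute
(39,256,290): 39²+256² = 67057 < 84100 = 290² → obtuse
(29,29,3): 3²+29² = 850 > 841 = 29² → acute
(64,65,49): 49²+64² = 6497 > 4225 = 65² → acute
(67,96,35): 35²+67² = 5714 < 9216 = 96² → obtuse
4 of the 6 are acute.

4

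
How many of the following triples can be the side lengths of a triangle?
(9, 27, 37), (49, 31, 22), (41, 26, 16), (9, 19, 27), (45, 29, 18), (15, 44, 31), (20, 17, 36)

6

(9,27,37): 9+27 ≤ 37 → not valid
(22,31,49): 22+31 > 49 → valid
(16,26,41): 16+26 > 41 → valid
(9,19,27): 9+19 > 27 → valid
(18,29,45): 18+29 > 45 → valid
(15,31,44): 15+31 > 44 → valid
(17,20,36): 17+20 > 36 → valid
6 of the 7 triples form a triangle.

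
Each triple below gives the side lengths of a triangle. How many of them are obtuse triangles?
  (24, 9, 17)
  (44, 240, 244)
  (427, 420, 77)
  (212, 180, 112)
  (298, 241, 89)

(24,9,17): 9²+17² = 370 < 576 = 24² → obtuse
(44,240,244): 44²+240² = 59536 = 244² → right
(427,420,77): 77²+420² = 182329 = 427² → right
(212,180,112): 112²+180² = 44944 = 212² → right
(298,241,89): 89²+241² = 66002 < 88804 = 298² → obtuse
2 of the 5 are obtuse.

2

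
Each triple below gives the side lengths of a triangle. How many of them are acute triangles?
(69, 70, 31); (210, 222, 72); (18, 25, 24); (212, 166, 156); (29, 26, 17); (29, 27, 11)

(69,70,31): 31²+69² = 5722 > 4900 = 70² → acute
(210,222,72): 72²+210² = 49284 = 222² → right
(18,25,24): 18²+24² = 900 > 625 = 25² → acute
(212,166,156): 156²+166² = 51892 > 44944 = 212² → acute
(29,26,17): 17²+26² = 965 > 841 = 29² → acute
(29,27,11): 11²+27² = 850 > 841 = 29² → acute
5 of the 6 are acute.

5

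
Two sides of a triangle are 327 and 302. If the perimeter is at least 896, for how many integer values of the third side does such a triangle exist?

Triangle inequality: 25 < x < 629. Perimeter ≥ 896 gives x ≥ 896 − 327 − 302 = 267.
So 267 ≤ x < 629; integers 267 through 628: 362 values.

362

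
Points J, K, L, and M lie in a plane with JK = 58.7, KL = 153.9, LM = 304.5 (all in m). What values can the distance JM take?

91.9 ≤ JM ≤ 517.1 m

The maximum is all hops collinear in one direction: 58.7 + 153.9 + 304.5 = 517.1.
The longest hop is 304.5; the others sum to 212.6. Folding the others back against it leaves at least 304.5 − 212.6 = 91.9.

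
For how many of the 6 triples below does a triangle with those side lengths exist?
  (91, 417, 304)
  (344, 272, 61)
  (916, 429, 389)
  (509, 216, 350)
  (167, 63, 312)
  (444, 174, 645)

1

(91,304,417): 91+304 ≤ 417 → not valid
(61,272,344): 61+272 ≤ 344 → not valid
(389,429,916): 389+429 ≤ 916 → not valid
(216,350,509): 216+350 > 509 → valid
(63,167,312): 63+167 ≤ 312 → not valid
(174,444,645): 174+444 ≤ 645 → not valid
1 of the 6 triples forms a triangle.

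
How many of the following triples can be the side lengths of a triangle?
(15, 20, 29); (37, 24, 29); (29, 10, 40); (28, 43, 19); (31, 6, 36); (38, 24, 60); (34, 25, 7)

(15,20,29): 15+20 > 29 → valid
(24,29,37): 24+29 > 37 → valid
(10,29,40): 10+29 ≤ 40 → not valid
(19,28,43): 19+28 > 43 → valid
(6,31,36): 6+31 > 36 → valid
(24,38,60): 24+38 > 60 → valid
(7,25,34): 7+25 ≤ 34 → not valid
5 of the 7 triples form a triangle.

5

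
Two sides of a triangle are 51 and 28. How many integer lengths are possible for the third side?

55

The third side lies in the open interval (23, 79).
Integers from 24 to 78 inclusive: 78 − 24 + 1 = 55.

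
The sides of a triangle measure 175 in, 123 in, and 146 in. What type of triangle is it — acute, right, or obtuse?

Compare the square of the longest side to the sum of squares of the other two: 123² + 146² = 36445 > 30625 = 175².

acute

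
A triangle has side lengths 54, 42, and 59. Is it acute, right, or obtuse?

Compare the square of the longest side to the sum of squares of the other two: 42² + 54² = 4680 > 3481 = 59².

acute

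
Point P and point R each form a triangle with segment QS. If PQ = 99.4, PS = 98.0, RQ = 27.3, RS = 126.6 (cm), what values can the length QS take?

From triangle PQS: |99.4 − 98.0| < QS < 99.4 + 98.0, i.e. 1.4 < QS < 197.4.
From triangle RQS: 99.3 < QS < 153.9.
Both must hold, so QS lies in the intersection.

99.3 < QS < 153.9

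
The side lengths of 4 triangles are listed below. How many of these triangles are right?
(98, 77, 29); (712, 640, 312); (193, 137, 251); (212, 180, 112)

2

(98,77,29): 29²+77² = 6770 < 9604 = 98² → obtuse
(712,640,312): 312²+640² = 506944 = 712² → right
(193,137,251): 137²+193² = 56018 < 63001 = 251² → obtuse
(212,180,112): 112²+180² = 44944 = 212² → right
2 of the 4 are right.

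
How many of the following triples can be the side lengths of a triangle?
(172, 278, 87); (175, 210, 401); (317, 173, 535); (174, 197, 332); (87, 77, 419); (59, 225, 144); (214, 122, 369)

1

(87,172,278): 87+172 ≤ 278 → not valid
(175,210,401): 175+210 ≤ 401 → not valid
(173,317,535): 173+317 ≤ 535 → not valid
(174,197,332): 174+197 > 332 → valid
(77,87,419): 77+87 ≤ 419 → not valid
(59,144,225): 59+144 ≤ 225 → not valid
(122,214,369): 122+214 ≤ 369 → not valid
1 of the 7 triples forms a triangle.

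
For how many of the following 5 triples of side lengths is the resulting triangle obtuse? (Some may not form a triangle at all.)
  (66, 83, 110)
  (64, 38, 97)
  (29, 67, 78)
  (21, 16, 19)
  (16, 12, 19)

3

(66,83,110): 66²+83² = 11245 < 12100 = 110² → obtuse
(64,38,97): 38²+64² = 5540 < 9409 = 97² → obtuse
(29,67,78): 29²+67² = 5330 < 6084 = 78² → obtuse
(21,16,19): 16²+19² = 617 > 441 = 21² → acute
(16,12,19): 12²+16² = 400 > 361 = 19² → acute
3 of the 5 are obtuse.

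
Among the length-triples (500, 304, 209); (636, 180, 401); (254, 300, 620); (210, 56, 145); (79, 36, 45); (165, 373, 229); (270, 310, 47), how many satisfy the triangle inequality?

(209,304,500): 209+304 > 500 → valid
(180,401,636): 180+401 ≤ 636 → not valid
(254,300,620): 254+300 ≤ 620 → not valid
(56,145,210): 56+145 ≤ 210 → not valid
(36,45,79): 36+45 > 79 → valid
(165,229,373): 165+229 > 373 → valid
(47,270,310): 47+270 > 310 → valid
4 of the 7 triples form a triangle.

4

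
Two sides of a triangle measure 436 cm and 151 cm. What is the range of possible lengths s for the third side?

By the triangle inequality, s must be less than 436 + 151 = 587 and greater than |436 − 151| = 285.

285 < s < 587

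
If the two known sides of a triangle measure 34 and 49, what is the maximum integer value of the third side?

82

The third side must be strictly less than 34 + 49 = 83.
The largest integer below 83 is 82.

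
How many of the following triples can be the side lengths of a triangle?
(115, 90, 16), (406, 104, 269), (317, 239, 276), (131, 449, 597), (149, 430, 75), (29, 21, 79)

(16,90,115): 16+90 ≤ 115 → not valid
(104,269,406): 104+269 ≤ 406 → not valid
(239,276,317): 239+276 > 317 → valid
(131,449,597): 131+449 ≤ 597 → not valid
(75,149,430): 75+149 ≤ 430 → not valid
(21,29,79): 21+29 ≤ 79 → not valid
1 of the 6 triples forms a triangle.

1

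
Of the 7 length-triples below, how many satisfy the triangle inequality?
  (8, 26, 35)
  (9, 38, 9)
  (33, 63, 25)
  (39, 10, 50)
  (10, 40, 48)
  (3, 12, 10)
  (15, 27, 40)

(8,26,35): 8+26 ≤ 35 → not valid
(9,9,38): 9+9 ≤ 38 → not valid
(25,33,63): 25+33 ≤ 63 → not valid
(10,39,50): 10+39 ≤ 50 → not valid
(10,40,48): 10+40 > 48 → valid
(3,10,12): 3+10 > 12 → valid
(15,27,40): 15+27 > 40 → valid
3 of the 7 triples form a triangle.

3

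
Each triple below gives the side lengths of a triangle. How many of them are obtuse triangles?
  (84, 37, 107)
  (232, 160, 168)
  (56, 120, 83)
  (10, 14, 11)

(84,37,107): 37²+84² = 8425 < 11449 = 107² → obtuse
(232,160,168): 160²+168² = 53824 = 232² → right
(56,120,83): 56²+83² = 10025 < 14400 = 120² → obtuse
(10,14,11): 10²+11² = 221 > 196 = 14² → acute
2 of the 4 are obtuse.

2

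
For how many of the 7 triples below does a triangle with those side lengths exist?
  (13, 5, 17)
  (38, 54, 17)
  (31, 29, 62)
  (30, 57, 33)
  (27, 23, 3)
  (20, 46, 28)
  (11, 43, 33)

5

(5,13,17): 5+13 > 17 → valid
(17,38,54): 17+38 > 54 → valid
(29,31,62): 29+31 ≤ 62 → not valid
(30,33,57): 30+33 > 57 → valid
(3,23,27): 3+23 ≤ 27 → not valid
(20,28,46): 20+28 > 46 → valid
(11,33,43): 11+33 > 43 → valid
5 of the 7 triples form a triangle.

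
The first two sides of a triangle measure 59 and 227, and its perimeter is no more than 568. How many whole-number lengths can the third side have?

114

Triangle inequality: 168 < x < 286. Perimeter ≤ 568 gives x ≤ 568 − 59 − 227 = 282.
So 168 < x ≤ 282; integers 169 through 282: 114 values.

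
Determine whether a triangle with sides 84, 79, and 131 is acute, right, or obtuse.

Compare the square of the longest side to the sum of squares of the other two: 79² + 84² = 13297 < 17161 = 131².

obtuse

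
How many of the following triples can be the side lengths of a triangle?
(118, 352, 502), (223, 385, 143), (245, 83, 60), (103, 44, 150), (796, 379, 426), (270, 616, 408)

2

(118,352,502): 118+352 ≤ 502 → not valid
(143,223,385): 143+223 ≤ 385 → not valid
(60,83,245): 60+83 ≤ 245 → not valid
(44,103,150): 44+103 ≤ 150 → not valid
(379,426,796): 379+426 > 796 → valid
(270,408,616): 270+408 > 616 → valid
2 of the 6 triples form a triangle.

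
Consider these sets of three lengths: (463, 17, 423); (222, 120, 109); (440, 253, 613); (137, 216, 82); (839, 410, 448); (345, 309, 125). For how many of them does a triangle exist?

(17,423,463): 17+423 ≤ 463 → not valid
(109,120,222): 109+120 > 222 → valid
(253,440,613): 253+440 > 613 → valid
(82,137,216): 82+137 > 216 → valid
(410,448,839): 410+448 > 839 → valid
(125,309,345): 125+309 > 345 → valid
5 of the 6 triples form a triangle.

5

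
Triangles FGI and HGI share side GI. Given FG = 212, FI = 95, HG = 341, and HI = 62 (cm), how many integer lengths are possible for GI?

From triangle FGI: 117 < GI < 307.
From triangle HGI: 279 < GI < 403.
Intersection: 279 < GI < 307, so integers 280 through 306: 27 values.

27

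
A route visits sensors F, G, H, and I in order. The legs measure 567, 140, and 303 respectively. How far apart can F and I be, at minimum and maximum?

The maximum is all hops collinear in one direction: 567 + 140 + 303 = 1010.
The longest hop is 567; the others sum to 443. Folding the others back against it leaves at least 567 − 443 = 124.

124 ≤ FI ≤ 1010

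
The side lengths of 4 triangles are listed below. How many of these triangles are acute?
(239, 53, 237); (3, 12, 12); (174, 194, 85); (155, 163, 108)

(239,53,237): 53²+237² = 58978 > 57121 = 239² → acute
(3,12,12): 3²+12² = 153 > 144 = 12² → acute
(174,194,85): 85²+174² = 37501 < 37636 = 194² → obtuse
(155,163,108): 108²+155² = 35689 > 26569 = 163² → acute
3 of the 4 are acute.

3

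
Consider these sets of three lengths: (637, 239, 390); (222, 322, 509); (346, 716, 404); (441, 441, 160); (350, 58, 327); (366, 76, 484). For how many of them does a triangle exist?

(239,390,637): 239+390 ≤ 637 → not valid
(222,322,509): 222+322 > 509 → valid
(346,404,716): 346+404 > 716 → valid
(160,441,441): 160+441 > 441 → valid
(58,327,350): 58+327 > 350 → valid
(76,366,484): 76+366 ≤ 484 → not valid
4 of the 6 triples form a triangle.

4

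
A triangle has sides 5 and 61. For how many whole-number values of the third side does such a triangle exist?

9

The third side lies in the open interval (56, 66).
Integers from 57 to 65 inclusive: 65 − 57 + 1 = 9.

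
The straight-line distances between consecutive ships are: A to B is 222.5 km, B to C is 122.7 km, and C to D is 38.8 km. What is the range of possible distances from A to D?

61.0 ≤ AD ≤ 384.0 km

The maximum is all hops collinear in one direction: 222.5 + 122.7 + 38.8 = 384.0.
The longest hop is 222.5; the others sum to 161.5. Folding the others back against it leaves at least 222.5 − 161.5 = 61.0.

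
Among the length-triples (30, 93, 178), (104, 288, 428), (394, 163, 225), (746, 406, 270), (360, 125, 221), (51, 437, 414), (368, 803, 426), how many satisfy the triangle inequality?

(30,93,178): 30+93 ≤ 178 → not valid
(104,288,428): 104+288 ≤ 428 → not valid
(163,225,394): 163+225 ≤ 394 → not valid
(270,406,746): 270+406 ≤ 746 → not valid
(125,221,360): 125+221 ≤ 360 → not valid
(51,414,437): 51+414 > 437 → valid
(368,426,803): 368+426 ≤ 803 → not valid
1 of the 7 triples forms a triangle.

1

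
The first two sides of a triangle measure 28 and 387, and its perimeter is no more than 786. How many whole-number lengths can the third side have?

Triangle inequality: 359 < x < 415. Perimeter ≤ 786 gives x ≤ 786 − 28 − 387 = 371.
So 359 < x ≤ 371; integers 360 through 371: 12 values.

12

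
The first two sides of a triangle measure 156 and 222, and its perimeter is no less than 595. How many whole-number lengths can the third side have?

Triangle inequality: 66 < x < 378. Perimeter ≥ 595 gives x ≥ 595 − 156 − 222 = 217.
So 217 ≤ x < 378; integers 217 through 377: 161 values.

161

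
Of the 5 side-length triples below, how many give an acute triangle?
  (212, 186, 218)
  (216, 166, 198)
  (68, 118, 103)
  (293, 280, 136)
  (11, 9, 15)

4

(212,186,218): 186²+212² = 79540 > 47524 = 218² → acute
(216,166,198): 166²+198² = 66760 > 46656 = 216² → acute
(68,118,103): 68²+103² = 15233 > 13924 = 118² → acute
(293,280,136): 136²+280² = 96896 > 85849 = 293² → acute
(11,9,15): 9²+11² = 202 < 225 = 15² → obtuse
4 of the 5 are acute.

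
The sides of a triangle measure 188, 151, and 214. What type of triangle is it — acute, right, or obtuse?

Compare the square of the longest side to the sum of squares of the other two: 151² + 188² = 58145 > 45796 = 214².

acute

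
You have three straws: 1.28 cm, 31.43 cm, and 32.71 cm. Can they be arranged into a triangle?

No

The two shorter sides sum to 32.71, exactly equal to the longest side 32.71.
That gives only a degenerate (flat) triangle — the inequality must be strict.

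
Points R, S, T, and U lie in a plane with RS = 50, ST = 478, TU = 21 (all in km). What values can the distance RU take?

The maximum is all hops collinear in one direction: 50 + 478 + 21 = 549.
The longest hop is 478; the others sum to 71. Folding the others back against it leaves at least 478 − 71 = 407.

407 ≤ RU ≤ 549 km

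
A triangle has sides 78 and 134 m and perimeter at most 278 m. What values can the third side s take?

56 < s ≤ 66

Triangle inequality alone gives 56 < s < 212.
The perimeter condition gives s ≤ 278 − 78 − 134 = 66.
Intersecting the two: 56 < s ≤ 66.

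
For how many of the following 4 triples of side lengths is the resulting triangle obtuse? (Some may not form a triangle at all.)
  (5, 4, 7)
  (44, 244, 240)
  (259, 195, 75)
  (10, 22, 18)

(5,4,7): 4²+5² = 41 < 49 = 7² → obtuse
(44,244,240): 44²+240² = 59536 = 244² → right
(259,195,75): 75²+195² = 43650 < 67081 = 259² → obtuse
(10,22,18): 10²+18² = 424 < 484 = 22² → obtuse
3 of the 4 are obtuse.

3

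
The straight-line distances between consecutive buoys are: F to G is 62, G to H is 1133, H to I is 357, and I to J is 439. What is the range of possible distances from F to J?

275 ≤ FJ ≤ 1991

The maximum is all hops collinear in one direction: 62 + 1133 + 357 + 439 = 1991.
The longest hop is 1133; the others sum to 858. Folding the others back against it leaves at least 1133 − 858 = 275.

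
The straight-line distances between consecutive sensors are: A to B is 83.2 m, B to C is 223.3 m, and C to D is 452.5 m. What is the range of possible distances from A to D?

146.0 ≤ AD ≤ 759.0 m

The maximum is all hops collinear in one direction: 83.2 + 223.3 + 452.5 = 759.0.
The longest hop is 452.5; the others sum to 306.5. Folding the others back against it leaves at least 452.5 − 306.5 = 146.0.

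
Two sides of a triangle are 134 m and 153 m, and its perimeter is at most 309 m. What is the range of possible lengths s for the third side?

Triangle inequality alone gives 19 < s < 287.
The perimeter condition gives s ≤ 309 − 134 − 153 = 22.
Intersecting the two: 19 < s ≤ 22.

19 < s ≤ 22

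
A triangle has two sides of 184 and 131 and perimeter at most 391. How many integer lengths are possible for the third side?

23

Triangle inequality: 53 < x < 315. Perimeter ≤ 391 gives x ≤ 391 − 184 − 131 = 76.
So 53 < x ≤ 76; integers 54 through 76: 23 values.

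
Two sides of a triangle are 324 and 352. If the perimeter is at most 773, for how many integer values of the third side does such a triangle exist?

69

Triangle inequality: 28 < x < 676. Perimeter ≤ 773 gives x ≤ 773 − 324 − 352 = 97.
So 28 < x ≤ 97; integers 29 through 97: 69 values.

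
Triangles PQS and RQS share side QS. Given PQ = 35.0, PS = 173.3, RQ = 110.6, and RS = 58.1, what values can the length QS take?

From triangle PQS: |35.0 − 173.3| < QS < 35.0 + 173.3, i.e. 138.3 < QS < 208.3.
From triangle RQS: 52.5 < QS < 168.7.
Both must hold, so QS lies in the intersection.

138.3 < QS < 168.7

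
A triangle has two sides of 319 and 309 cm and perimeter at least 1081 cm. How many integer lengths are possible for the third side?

Triangle inequality: 10 < x < 628. Perimeter ≥ 1081 gives x ≥ 1081 − 319 − 309 = 453.
So 453 ≤ x < 628; integers 453 through 627: 175 values.

175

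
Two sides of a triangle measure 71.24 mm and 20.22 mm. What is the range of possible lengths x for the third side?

By the triangle inequality, x must be less than 71.24 + 20.22 = 91.46 and greater than |71.24 − 20.22| = 51.02.

51.02 < x < 91.46 (mm)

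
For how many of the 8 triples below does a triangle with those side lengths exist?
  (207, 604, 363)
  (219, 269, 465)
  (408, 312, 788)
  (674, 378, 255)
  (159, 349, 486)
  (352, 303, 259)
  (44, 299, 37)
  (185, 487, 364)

(207,363,604): 207+363 ≤ 604 → not valid
(219,269,465): 219+269 > 465 → valid
(312,408,788): 312+408 ≤ 788 → not valid
(255,378,674): 255+378 ≤ 674 → not valid
(159,349,486): 159+349 > 486 → valid
(259,303,352): 259+303 > 352 → valid
(37,44,299): 37+44 ≤ 299 → not valid
(185,364,487): 185+364 > 487 → valid
4 of the 8 triples form a triangle.

4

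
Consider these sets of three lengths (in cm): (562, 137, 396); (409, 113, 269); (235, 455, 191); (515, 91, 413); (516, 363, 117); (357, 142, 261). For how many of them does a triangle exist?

(137,396,562): 137+396 ≤ 562 → not valid
(113,269,409): 113+269 ≤ 409 → not valid
(191,235,455): 191+235 ≤ 455 → not valid
(91,413,515): 91+413 ≤ 515 → not valid
(117,363,516): 117+363 ≤ 516 → not valid
(142,261,357): 142+261 > 357 → valid
1 of the 6 triples forms a triangle.

1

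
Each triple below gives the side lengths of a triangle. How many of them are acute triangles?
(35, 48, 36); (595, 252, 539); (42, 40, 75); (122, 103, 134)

(35,48,36): 35²+36² = 2521 > 2304 = 48² → acute
(595,252,539): 252²+539² = 354025 = 595² → right
(42,40,75): 40²+42² = 3364 < 5625 = 75² → obtuse
(122,103,134): 103²+122² = 25493 > 17956 = 134² → acute
2 of the 4 are acute.

2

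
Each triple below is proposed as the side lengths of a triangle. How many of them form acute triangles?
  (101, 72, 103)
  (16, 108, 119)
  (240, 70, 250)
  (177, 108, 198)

2

(101,72,103): 72²+101² = 15385 > 10609 = 103² → acute
(16,108,119): 16²+108² = 11920 < 14161 = 119² → obtuse
(240,70,250): 70²+240² = 62500 = 250² → right
(177,108,198): 108²+177² = 42993 > 39204 = 198² → acute
2 of the 4 are acute.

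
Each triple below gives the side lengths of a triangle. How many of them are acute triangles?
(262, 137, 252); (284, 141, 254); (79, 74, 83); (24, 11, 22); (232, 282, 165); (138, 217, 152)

(262,137,252): 137²+252² = 82273 > 68644 = 262² → acute
(284,141,254): 141²+254² = 84397 > 80656 = 284² → acute
(79,74,83): 74²+79² = 11717 > 6889 = 83² → acute
(24,11,22): 11²+22² = 605 > 576 = 24² → acute
(232,282,165): 165²+232² = 81049 > 79524 = 282² → acute
(138,217,152): 138²+152² = 42148 < 47089 = 217² → obtuse
5 of the 6 are acute.

5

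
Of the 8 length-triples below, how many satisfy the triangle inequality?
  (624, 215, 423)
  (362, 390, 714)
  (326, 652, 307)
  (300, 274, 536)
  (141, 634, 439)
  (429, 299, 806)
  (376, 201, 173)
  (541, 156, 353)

(215,423,624): 215+423 > 624 → valid
(362,390,714): 362+390 > 714 → valid
(307,326,652): 307+326 ≤ 652 → not valid
(274,300,536): 274+300 > 536 → valid
(141,439,634): 141+439 ≤ 634 → not valid
(299,429,806): 299+429 ≤ 806 → not valid
(173,201,376): 173+201 ≤ 376 → not valid
(156,353,541): 156+353 ≤ 541 → not valid
3 of the 8 triples form a triangle.

3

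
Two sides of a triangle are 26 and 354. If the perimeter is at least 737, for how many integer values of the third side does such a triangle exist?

23

Triangle inequality: 328 < x < 380. Perimeter ≥ 737 gives x ≥ 737 − 26 − 354 = 357.
So 357 ≤ x < 380; integers 357 through 379: 23 values.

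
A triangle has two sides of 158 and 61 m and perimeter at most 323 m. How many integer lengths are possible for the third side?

Triangle inequality: 97 < x < 219. Perimeter ≤ 323 gives x ≤ 323 − 158 − 61 = 104.
So 97 < x ≤ 104; integers 98 through 104: 7 values.

7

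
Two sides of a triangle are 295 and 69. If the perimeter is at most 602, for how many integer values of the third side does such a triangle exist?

12

Triangle inequality: 226 < x < 364. Perimeter ≤ 602 gives x ≤ 602 − 295 − 69 = 238.
So 226 < x ≤ 238; integers 227 through 238: 12 values.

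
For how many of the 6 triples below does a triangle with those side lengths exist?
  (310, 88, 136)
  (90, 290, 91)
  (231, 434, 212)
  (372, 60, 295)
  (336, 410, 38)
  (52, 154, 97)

(88,136,310): 88+136 ≤ 310 → not valid
(90,91,290): 90+91 ≤ 290 → not valid
(212,231,434): 212+231 > 434 → valid
(60,295,372): 60+295 ≤ 372 → not valid
(38,336,410): 38+336 ≤ 410 → not valid
(52,97,154): 52+97 ≤ 154 → not valid
1 of the 6 triples forms a triangle.

1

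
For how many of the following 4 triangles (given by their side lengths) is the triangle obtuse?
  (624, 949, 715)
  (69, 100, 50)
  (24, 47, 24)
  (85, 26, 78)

3

(624,949,715): 624²+715² = 900601 = 949² → right
(69,100,50): 50²+69² = 7261 < 10000 = 100² → obtuse
(24,47,24): 24²+24² = 1152 < 2209 = 47² → obtuse
(85,26,78): 26²+78² = 6760 < 7225 = 85² → obtuse
3 of the 4 are obtuse.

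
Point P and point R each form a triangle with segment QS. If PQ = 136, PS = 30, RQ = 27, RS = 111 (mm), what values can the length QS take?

From triangle PQS: |136 − 30| < QS < 136 + 30, i.e. 106 < QS < 166.
From triangle RQS: 84 < QS < 138.
Both must hold, so QS lies in the intersection.

106 < QS < 138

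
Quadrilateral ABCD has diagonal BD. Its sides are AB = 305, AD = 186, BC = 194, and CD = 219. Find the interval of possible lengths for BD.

From triangle ABD: |305 − 186| < BD < 305 + 186, i.e. 119 < BD < 491.
From triangle CBD: 25 < BD < 413.
Both must hold, so BD lies in the intersection.

119 < BD < 413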